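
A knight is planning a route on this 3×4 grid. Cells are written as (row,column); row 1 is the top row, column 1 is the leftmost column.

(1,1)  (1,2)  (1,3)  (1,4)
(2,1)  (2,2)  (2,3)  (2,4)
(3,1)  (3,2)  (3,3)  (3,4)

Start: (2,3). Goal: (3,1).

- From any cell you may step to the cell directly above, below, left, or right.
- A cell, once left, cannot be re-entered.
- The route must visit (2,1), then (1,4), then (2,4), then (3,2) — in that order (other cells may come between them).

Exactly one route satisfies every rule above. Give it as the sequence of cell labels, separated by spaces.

(2,3) (2,2) (2,1) (1,1) (1,2) (1,3) (1,4) (2,4) (3,4) (3,3) (3,2) (3,1)

The waypoints must appear in the order (2,1), (1,4), (2,4), (3,2), with no cell reused.
Route from (2,3): 2× left (reaching (2,1)), up to (1,1), 3× right (reaching (1,4)), 2× down (reaching (3,4)), 3× left (reaching (3,1)) — 11 moves in all.
Check: order respected ((2,1) at step 2, (1,4) at step 6, (2,4) at step 7, (3,2) at step 10).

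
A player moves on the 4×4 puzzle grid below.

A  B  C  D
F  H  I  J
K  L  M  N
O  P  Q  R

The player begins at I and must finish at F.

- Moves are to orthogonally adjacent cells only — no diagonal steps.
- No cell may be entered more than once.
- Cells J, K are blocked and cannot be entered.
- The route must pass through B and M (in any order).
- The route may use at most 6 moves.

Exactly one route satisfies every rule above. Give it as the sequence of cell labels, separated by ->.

I -> M -> L -> H -> B -> A -> F

The 6-move cap with required stops at B, M leaves no slack for detours.
Route from I: down to M, left to L, 2× up (reaching B), left to A, down to F — 6 moves in all.
Check: all required cells visited; 6 ≤ 6 moves.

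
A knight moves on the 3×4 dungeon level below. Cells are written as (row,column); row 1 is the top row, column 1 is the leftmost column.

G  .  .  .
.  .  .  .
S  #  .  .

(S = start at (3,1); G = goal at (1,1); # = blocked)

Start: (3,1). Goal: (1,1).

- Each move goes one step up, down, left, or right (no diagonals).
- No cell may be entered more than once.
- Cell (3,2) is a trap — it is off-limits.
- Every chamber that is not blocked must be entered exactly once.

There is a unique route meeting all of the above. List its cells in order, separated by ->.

Need to visit all 11 open cells exactly once, starting at (3,1) and ending at (1,1).
Cell (3,3) has only two open neighbours ((2,3) and (3,4)), so the path must pass straight through it: one of those is the cell it's entered from and the other is where it exits.
Route from (3,1): up 1 to (2,1), right 2 to (2,3), down 1 to (3,3), right 1 to (3,4), up 2 to (1,4), left 3 to (1,1) — 10 moves in all.
Check: all 11 open cells covered.

(3,1) -> (2,1) -> (2,2) -> (2,3) -> (3,3) -> (3,4) -> (2,4) -> (1,4) -> (1,3) -> (1,2) -> (1,1)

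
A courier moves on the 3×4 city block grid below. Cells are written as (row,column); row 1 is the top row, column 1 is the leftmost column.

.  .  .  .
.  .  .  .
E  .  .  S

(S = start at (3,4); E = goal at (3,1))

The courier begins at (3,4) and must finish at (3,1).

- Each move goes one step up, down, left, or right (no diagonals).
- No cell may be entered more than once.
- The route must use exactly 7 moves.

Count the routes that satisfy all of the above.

16

Need simple routes of exactly 7 moves from (3,4) to (3,1) (Manhattan distance 3, so 2 moves are spent on a detour and 2 undoing it).
Branch systematically from the start, pruning whenever the remaining move budget drops below the Manhattan distance to (3,1) or differs from it in parity. Grouping the completions by first move — via (2,4): 11; via (3,3): 5 — and summing: 11 + 5 = 16.
That gives 16 routes.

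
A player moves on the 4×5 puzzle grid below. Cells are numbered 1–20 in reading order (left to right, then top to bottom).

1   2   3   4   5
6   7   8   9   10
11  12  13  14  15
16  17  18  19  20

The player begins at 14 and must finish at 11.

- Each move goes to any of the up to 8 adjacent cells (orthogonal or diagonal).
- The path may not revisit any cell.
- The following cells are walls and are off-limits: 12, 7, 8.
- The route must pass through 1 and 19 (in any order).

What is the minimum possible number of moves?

Any route passes through 1 and 19 in some order between 14 and 11. Summing Chebyshev distances along each leg and taking the cheapest ordering (14 → 19 → 1 → 11) gives a lower bound of 1 + 3 + 2 = 6 moves.
That bound ignores the blocked cells. Measuring each leg by the fewest moves that actually steer around them (14→19: 1; 19→1: 5; 1→11: 2) raises the lower bound to 8.
A route of 8 moves exists: 14 → 19 → 13 → 9 → 3 → 2 → 1 → 6 → 11.
Since 8 matches that lower bound, it is optimal.

8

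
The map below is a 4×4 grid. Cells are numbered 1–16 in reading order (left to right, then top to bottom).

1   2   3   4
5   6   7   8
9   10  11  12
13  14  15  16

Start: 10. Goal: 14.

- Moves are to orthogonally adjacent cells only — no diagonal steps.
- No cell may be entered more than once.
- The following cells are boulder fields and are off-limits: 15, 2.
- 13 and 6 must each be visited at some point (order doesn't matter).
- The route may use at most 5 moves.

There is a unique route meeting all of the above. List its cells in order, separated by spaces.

The budget equals the shortest possible length, so every move has to be on a shortest route through the required cells.
Route from 10: up 1 to 6, left 1 to 5, down 2 to 13, right 1 to 14 — 5 moves in all.
Check: all required cells visited; 5 ≤ 5 moves.

10 6 5 9 13 14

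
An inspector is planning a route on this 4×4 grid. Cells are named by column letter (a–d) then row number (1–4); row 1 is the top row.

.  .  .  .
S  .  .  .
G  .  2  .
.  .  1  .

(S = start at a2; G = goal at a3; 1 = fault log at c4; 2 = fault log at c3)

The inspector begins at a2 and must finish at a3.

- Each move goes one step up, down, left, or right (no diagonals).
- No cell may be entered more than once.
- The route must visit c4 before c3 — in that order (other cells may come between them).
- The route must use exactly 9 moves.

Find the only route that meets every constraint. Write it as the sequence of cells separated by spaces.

a2 b2 c2 d2 d3 d4 c4 c3 b3 a3

The waypoints must appear in the order c4, c3, with no cell reused.
Route from a2: 3× right (reaching d2), 2× down (reaching d4), left to c4, up to c3, 2× left (reaching a3) — 9 moves in all.
Check: order respected (1 at step 6, 2 at step 7); 9 moves as required.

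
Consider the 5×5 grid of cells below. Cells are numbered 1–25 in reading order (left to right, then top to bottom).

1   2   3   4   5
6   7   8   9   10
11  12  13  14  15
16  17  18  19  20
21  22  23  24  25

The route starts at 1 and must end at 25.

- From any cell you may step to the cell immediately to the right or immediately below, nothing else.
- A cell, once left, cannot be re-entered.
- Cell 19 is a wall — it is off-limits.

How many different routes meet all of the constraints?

A right/down-only route from 1 to 25 makes exactly 4 down-moves and 4 right-moves in some order.
With no other constraints that would be C(8,4) = 70 routes.
Subtract routes through each blocked cell (inclusion–exclusion for overlaps): − through 19: 40 → 30.
That gives 30 routes.

30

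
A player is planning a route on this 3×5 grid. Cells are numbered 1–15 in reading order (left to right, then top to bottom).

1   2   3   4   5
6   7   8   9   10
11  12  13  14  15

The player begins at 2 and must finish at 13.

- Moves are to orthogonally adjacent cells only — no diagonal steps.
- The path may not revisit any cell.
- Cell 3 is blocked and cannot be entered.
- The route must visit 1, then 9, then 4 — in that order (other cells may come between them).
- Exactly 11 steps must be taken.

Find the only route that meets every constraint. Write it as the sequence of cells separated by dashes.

The waypoints must appear in the order 1, 9, 4, with no cell reused.
Route from 2: left to 1, down to 6, 3× right (reaching 9), up to 4, right to 5, 2× down (reaching 15), 2× left (reaching 13) — 11 moves in all.
Check: order respected (1 at step 1, 9 at step 5, 4 at step 6); 11 moves as required.

2 - 1 - 6 - 7 - 8 - 9 - 4 - 5 - 10 - 15 - 14 - 13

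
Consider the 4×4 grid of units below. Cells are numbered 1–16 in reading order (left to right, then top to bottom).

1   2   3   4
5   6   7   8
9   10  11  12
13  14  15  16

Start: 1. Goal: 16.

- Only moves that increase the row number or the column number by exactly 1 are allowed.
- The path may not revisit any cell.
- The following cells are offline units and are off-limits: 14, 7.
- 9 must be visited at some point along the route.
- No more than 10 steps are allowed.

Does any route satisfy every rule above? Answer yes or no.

One route that works: 1 → 5 → 9 → 10 → 11 → 15 → 16.

yes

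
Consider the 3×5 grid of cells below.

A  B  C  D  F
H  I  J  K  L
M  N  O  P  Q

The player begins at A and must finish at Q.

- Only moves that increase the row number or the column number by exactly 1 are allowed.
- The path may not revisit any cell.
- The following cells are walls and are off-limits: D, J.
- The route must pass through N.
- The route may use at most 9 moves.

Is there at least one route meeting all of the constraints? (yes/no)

One route that works: A → H → M → N → O → P → Q.

yes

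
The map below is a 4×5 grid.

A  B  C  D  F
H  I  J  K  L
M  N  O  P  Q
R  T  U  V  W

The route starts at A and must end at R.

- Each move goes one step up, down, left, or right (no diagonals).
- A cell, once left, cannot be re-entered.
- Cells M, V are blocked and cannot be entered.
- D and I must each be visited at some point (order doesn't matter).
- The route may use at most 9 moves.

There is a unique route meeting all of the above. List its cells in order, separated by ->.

A -> B -> C -> D -> K -> J -> I -> N -> T -> R

The budget equals the shortest possible length, so every move has to be on a shortest route through the required cells.
Route from A: 3× right (reaching D), down to K, 2× left (reaching I), 2× down (reaching T), left to R — 9 moves in all.
Check: all required cells visited; 9 ≤ 9 moves.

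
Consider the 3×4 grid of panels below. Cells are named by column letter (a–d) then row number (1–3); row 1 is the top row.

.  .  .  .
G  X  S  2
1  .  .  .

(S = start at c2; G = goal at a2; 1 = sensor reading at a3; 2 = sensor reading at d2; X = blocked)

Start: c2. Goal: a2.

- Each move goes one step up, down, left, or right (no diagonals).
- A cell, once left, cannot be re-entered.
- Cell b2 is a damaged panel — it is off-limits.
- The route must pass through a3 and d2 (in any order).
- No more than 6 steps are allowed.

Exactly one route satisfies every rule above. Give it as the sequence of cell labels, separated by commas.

c2, d2, d3, c3, b3, a3, a2

The budget equals the shortest possible length, so every move has to be on a shortest route through the required cells.
Route from c2: right 1 to d2, down 1 to d3, left 3 to a3, up 1 to a2 — 6 moves in all.
Check: all required cells visited; 6 ≤ 6 moves.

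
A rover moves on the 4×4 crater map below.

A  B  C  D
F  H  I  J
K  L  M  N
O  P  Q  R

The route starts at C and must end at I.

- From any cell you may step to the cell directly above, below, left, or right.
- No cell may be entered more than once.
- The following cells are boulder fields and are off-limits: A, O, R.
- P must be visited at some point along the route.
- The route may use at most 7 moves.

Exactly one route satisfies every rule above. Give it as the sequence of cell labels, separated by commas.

C, B, H, L, P, Q, M, I

Any route must reach P and still end at I within 7 moves, so the order of the required stops is forced.
Route from C: left 1 to B, down 3 to P, right 1 to Q, up 2 to I — 7 moves in all.
Check: all required cells visited; 7 ≤ 7 moves.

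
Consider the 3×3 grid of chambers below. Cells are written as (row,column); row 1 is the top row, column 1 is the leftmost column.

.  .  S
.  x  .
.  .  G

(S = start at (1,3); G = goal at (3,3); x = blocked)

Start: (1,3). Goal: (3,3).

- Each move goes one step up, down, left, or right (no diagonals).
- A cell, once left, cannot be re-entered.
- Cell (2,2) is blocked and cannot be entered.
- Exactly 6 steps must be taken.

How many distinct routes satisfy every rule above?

1

Need simple routes of exactly 6 moves from (1,3) to (3,3) (Manhattan distance 2, so 2 moves are spent on a detour and 2 undoing it).
Enumerating: (1,3) (1,2) (1,1) (2,1) (3,1) (3,2) (3,3).
That gives 1 route.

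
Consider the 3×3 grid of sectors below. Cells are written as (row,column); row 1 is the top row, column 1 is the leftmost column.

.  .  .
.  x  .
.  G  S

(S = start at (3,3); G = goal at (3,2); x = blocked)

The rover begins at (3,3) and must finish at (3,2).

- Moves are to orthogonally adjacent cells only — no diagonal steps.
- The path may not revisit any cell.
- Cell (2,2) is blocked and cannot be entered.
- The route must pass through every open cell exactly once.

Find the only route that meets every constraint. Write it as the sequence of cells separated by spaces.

(3,3) (2,3) (1,3) (1,2) (1,1) (2,1) (3,1) (3,2)

Need to visit all 8 open cells exactly once, starting at (3,3) and ending at (3,2).
Route from (3,3): up 2 to (1,3), left 2 to (1,1), down 2 to (3,1), right 1 to (3,2) — 7 moves in all.
Check: all 8 open cells covered.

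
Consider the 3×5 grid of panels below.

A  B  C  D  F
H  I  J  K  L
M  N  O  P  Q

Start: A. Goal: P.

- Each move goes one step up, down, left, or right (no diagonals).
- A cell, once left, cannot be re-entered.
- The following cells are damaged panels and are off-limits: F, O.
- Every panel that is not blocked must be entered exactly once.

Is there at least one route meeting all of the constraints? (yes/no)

Colour the cells like a checkerboard: each orthogonal step flips colour, so a Hamiltonian route alternates colours. Here there are 6 cells of one colour and 7 of the other, with start on the opposite colour to the goal — the counts and endpoints can't be arranged into an alternating sequence of length 13, so no Hamiltonian route exists.

no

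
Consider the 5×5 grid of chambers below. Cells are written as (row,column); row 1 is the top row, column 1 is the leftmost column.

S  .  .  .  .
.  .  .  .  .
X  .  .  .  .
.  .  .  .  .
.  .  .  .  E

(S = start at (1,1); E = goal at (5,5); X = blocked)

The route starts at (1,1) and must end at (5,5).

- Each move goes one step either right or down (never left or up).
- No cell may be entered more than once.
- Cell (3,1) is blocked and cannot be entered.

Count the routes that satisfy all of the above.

55

A right/down-only route from (1,1) to (5,5) makes exactly 4 down-moves and 4 right-moves in some order.
With no other constraints that would be C(8,4) = 70 routes.
Subtract routes through each blocked cell (inclusion–exclusion for overlaps): − through (3,1): 15 → 55.
That gives 55 routes.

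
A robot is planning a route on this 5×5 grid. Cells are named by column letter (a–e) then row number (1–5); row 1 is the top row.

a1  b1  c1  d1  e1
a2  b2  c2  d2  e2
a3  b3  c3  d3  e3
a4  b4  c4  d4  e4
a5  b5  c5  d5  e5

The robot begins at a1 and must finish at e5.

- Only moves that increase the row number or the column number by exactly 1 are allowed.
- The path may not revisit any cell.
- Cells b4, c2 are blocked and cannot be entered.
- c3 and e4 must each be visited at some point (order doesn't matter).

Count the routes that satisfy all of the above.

A right/down-only route from a1 to e5 makes exactly 4 down-moves and 4 right-moves in some order.
With no other constraints that would be C(8,4) = 70 routes.
A monotone route can only reach the required cells in the order c3, e4, so split there and multiply the segment counts (each segment already excludes blocked cells): a1→c3: 3; c3→e4: 3; e4→e5: 1; product = 9.
That gives 9 routes.

9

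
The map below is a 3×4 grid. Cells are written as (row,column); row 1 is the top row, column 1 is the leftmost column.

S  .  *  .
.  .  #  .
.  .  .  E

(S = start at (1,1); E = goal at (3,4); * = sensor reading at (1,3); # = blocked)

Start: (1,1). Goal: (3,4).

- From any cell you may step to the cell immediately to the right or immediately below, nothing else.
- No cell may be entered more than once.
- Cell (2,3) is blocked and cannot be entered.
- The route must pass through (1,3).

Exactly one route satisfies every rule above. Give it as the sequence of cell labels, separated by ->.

Moves only go right or down, so the column and row indices never decrease.
Route from (1,1): 3× right (reaching (1,4)), 2× down (reaching (3,4)) — 5 moves in all.
Check: all required cells visited.

(1,1) -> (1,2) -> (1,3) -> (1,4) -> (2,4) -> (3,4)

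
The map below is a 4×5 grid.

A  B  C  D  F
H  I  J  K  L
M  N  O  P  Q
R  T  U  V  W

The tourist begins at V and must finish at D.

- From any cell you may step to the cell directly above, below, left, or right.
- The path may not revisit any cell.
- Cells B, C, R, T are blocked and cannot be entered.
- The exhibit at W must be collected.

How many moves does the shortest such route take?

Any route passes through W somewhere between V and D. Summing Manhattan distances along the two legs (V → W → D) gives a lower bound of 1 + 4 = 5 moves.
A route of 5 moves achieves this: V → W → Q → L → F → D.
Since 5 matches the lower bound, it is optimal.

5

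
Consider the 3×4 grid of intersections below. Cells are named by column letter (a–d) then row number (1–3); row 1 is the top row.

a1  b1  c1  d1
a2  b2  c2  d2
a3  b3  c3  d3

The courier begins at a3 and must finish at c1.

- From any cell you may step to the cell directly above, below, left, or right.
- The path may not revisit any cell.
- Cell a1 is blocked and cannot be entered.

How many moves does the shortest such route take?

4

The Manhattan distance from a3 to c1 is |3−1| + |1−3| = 4, so at least 4 moves are needed.
A route of 4 moves achieves this: a3 → a2 → b2 → b1 → c1.
Since 4 matches the lower bound, it is optimal.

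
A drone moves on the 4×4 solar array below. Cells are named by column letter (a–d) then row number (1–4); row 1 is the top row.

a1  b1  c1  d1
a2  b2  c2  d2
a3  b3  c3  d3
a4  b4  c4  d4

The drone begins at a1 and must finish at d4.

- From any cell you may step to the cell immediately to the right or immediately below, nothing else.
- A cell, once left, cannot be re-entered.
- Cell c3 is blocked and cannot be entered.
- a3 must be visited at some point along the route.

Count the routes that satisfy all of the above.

2

A right/down-only route from a1 to d4 makes exactly 3 down-moves and 3 right-moves in some order.
With no other constraints that would be C(6,3) = 20 routes.
Split at a3 and multiply the segment counts (each segment already excludes blocked cells): a1→a3: 1; a3→d4: 2; product = 2.
That gives 2 routes.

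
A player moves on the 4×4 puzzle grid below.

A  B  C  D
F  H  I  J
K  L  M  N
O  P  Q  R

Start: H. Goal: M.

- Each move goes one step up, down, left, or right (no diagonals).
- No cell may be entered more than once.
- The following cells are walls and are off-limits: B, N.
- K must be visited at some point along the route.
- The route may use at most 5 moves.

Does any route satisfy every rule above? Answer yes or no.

One route that works: H → F → K → L → M.

yes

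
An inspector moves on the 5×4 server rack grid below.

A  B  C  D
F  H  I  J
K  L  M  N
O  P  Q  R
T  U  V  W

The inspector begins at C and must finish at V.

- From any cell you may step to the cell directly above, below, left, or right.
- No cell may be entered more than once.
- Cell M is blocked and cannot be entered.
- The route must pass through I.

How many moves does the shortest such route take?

Any route passes through I somewhere between C and V. Summing Manhattan distances along the two legs (C → I → V) gives a lower bound of 1 + 3 = 4 moves.
That bound ignores the blocked cells. Measuring each leg by the fewest moves that actually steer around them (C→I: 1; I→V: 5) raises the lower bound to 6.
A route of 6 moves exists: C → I → H → L → P → U → V.
Since 6 matches that lower bound, it is optimal.

6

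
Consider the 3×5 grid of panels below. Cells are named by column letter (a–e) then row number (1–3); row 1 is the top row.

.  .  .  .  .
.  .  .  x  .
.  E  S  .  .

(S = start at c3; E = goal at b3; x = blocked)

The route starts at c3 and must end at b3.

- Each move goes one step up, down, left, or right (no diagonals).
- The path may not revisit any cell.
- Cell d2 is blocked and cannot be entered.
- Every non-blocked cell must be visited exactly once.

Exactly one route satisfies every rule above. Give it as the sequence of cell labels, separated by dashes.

c3 - d3 - e3 - e2 - e1 - d1 - c1 - c2 - b2 - b1 - a1 - a2 - a3 - b3

Need to visit all 14 open cells exactly once, starting at c3 and ending at b3.
Route from c3: right 2 to e3, up 2 to e1, left 2 to c1, down 1 to c2, left 1 to b2, up 1 to b1, left 1 to a1, down 2 to a3, right 1 to b3 — 13 moves in all.
Check: all 14 open cells covered.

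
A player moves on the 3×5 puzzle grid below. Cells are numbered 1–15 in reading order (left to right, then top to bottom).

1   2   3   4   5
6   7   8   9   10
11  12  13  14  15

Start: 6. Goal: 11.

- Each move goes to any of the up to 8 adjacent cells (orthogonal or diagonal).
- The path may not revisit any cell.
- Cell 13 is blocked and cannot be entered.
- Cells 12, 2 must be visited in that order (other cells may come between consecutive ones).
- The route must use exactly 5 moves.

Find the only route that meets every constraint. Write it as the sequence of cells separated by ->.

The waypoints must appear in the order 12, 2, with no cell reused.
Route from 6: down-right to 12, up-right to 8, up-left to 2, down to 7, down-left to 11 — 5 moves in all.
Check: order respected (12 at step 1, 2 at step 3); 5 moves as required.

6 -> 12 -> 8 -> 2 -> 7 -> 11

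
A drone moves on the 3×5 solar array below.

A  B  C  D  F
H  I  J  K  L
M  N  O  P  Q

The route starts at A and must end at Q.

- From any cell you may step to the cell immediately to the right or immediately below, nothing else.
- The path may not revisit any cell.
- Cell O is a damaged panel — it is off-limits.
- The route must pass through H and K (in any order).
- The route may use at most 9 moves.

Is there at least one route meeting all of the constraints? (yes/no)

One route that works: A → H → I → J → K → P → Q.

yes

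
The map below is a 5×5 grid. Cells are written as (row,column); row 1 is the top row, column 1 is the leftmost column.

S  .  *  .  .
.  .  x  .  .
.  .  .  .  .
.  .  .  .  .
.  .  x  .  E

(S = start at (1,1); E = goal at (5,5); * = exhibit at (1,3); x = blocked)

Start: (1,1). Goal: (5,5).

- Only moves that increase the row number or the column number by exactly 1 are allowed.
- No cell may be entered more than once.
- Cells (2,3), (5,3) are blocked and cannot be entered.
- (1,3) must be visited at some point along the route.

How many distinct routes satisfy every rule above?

A right/down-only route from (1,1) to (5,5) makes exactly 4 down-moves and 4 right-moves in some order.
With no other constraints that would be C(8,4) = 70 routes.
Split at (1,3) and multiply the segment counts (each segment already excludes blocked cells): (1,1)→(1,3): 1; (1,3)→(5,5): 5; product = 5.
That gives 5 routes.

5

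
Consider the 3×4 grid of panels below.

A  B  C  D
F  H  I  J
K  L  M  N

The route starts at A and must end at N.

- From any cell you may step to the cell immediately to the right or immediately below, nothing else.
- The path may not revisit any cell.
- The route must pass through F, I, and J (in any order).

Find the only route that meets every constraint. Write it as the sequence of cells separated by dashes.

Moves only go right or down, so the column and row indices never decrease.
Route from A: down to F, 3× right (reaching J), down to N — 5 moves in all.
Check: all required cells visited.

A - F - H - I - J - N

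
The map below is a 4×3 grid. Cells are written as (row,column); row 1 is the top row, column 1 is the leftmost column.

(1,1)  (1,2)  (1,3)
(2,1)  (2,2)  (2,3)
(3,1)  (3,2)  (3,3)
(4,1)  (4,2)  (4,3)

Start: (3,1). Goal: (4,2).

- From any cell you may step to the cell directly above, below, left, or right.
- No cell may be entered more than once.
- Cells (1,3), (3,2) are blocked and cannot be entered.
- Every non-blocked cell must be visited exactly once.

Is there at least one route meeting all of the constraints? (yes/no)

Colour the cells like a checkerboard: each orthogonal step flips colour, so a Hamiltonian route alternates colours. Here there are 5 cells of one colour and 5 of the other, with start on the same colour as the goal — the counts and endpoints can't be arranged into an alternating sequence of length 10, so no Hamiltonian route exists.

no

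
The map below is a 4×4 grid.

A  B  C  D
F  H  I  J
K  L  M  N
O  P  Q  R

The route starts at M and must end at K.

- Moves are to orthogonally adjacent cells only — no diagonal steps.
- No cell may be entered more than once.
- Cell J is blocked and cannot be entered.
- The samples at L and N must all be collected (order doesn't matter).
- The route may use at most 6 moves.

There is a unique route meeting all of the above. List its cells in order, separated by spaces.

The budget equals the shortest possible length, so every move has to be on a shortest route through the required cells.
Route from M: right 1 to N, down 1 to R, left 2 to P, up 1 to L, left 1 to K — 6 moves in all.
Check: all required cells visited; 6 ≤ 6 moves.

M N R Q P L K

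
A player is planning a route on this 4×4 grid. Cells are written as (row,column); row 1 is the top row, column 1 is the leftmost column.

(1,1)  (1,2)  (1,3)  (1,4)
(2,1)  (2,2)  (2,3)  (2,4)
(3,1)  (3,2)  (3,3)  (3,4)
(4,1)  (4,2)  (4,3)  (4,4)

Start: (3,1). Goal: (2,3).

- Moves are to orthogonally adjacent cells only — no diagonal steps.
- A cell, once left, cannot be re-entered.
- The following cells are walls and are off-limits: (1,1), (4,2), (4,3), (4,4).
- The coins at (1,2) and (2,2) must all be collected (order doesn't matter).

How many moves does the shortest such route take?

5

Any route passes through (1,2) and (2,2) in some order between (3,1) and (2,3). Summing Manhattan distances along each leg and taking the cheapest ordering ((3,1) → (2,2) → (1,2) → (2,3)) gives a lower bound of 2 + 1 + 2 = 5 moves.
A route of 5 moves achieves this: (3,1) → (2,1) → (2,2) → (1,2) → (1,3) → (2,3).
Since 5 matches the lower bound, it is optimal.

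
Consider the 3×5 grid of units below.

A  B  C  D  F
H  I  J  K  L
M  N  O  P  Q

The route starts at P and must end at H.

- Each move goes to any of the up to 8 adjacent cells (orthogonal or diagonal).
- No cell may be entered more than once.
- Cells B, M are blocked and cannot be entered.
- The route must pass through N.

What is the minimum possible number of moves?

Any route passes through N somewhere between P and H. Summing Chebyshev distances along the two legs (P → N → H) gives a lower bound of 2 + 1 = 3 moves.
A route of 3 moves achieves this: P → J → N → H.
Since 3 matches the lower bound, it is optimal.

3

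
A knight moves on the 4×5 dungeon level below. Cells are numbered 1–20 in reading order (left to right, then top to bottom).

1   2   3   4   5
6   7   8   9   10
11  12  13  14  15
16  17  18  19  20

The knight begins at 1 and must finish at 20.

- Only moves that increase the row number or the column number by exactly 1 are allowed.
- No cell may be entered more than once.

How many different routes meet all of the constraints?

35

A right/down-only route from 1 to 20 makes exactly 3 down-moves and 4 right-moves in some order.
With no other constraints that would be C(7,3) = 35 routes.
That gives 35 routes.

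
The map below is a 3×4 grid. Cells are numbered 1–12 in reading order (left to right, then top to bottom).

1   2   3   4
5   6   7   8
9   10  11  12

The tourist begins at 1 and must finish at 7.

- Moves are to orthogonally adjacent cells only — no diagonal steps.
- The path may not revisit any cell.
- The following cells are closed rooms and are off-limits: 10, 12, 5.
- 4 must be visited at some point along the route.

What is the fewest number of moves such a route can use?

5

Any route passes through 4 somewhere between 1 and 7. Summing Manhattan distances along the two legs (1 → 4 → 7) gives a lower bound of 3 + 2 = 5 moves.
A route of 5 moves achieves this: 1 → 2 → 3 → 4 → 8 → 7.
Since 5 matches the lower bound, it is optimal.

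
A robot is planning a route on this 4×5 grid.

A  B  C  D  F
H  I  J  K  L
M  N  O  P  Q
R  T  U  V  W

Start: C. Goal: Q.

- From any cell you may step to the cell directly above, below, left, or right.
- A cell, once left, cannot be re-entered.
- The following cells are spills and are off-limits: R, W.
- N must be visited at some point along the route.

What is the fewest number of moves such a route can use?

6

Any route passes through N somewhere between C and Q. Summing Manhattan distances along the two legs (C → N → Q) gives a lower bound of 3 + 3 = 6 moves.
A route of 6 moves achieves this: C → J → I → N → O → P → Q.
Since 6 matches the lower bound, it is optimal.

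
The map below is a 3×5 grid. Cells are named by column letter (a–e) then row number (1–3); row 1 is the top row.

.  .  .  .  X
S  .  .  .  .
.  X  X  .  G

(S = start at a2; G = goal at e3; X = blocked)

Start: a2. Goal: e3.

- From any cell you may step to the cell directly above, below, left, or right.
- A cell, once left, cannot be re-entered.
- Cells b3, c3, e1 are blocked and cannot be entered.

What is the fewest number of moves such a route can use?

5

The Manhattan distance from a2 to e3 is |2−3| + |1−5| = 5, so at least 5 moves are needed.
A route of 5 moves achieves this: a2 → b2 → c2 → d2 → d3 → e3.
Since 5 matches the lower bound, it is optimal.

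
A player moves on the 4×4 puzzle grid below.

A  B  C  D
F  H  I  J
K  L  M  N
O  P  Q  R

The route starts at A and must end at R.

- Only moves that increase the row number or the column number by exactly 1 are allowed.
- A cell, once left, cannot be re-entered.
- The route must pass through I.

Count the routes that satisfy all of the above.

9

A right/down-only route from A to R makes exactly 3 down-moves and 3 right-moves in some order.
With no other constraints that would be C(6,3) = 20 routes.
Split at I and multiply the segment counts: A→I: 3; I→R: 3; product = 9.
That gives 9 routes.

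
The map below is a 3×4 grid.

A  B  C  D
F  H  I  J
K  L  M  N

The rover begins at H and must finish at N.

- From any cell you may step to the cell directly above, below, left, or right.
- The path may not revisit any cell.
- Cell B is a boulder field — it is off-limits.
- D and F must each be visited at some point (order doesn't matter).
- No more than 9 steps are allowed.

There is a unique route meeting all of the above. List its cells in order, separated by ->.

H -> F -> K -> L -> M -> I -> C -> D -> J -> N

The budget equals the shortest possible length, so every move has to be on a shortest route through the required cells.
Route from H: left to F, down to K, 2× right (reaching M), 2× up (reaching C), right to D, 2× down (reaching N) — 9 moves in all.
Check: all required cells visited; 9 ≤ 9 moves.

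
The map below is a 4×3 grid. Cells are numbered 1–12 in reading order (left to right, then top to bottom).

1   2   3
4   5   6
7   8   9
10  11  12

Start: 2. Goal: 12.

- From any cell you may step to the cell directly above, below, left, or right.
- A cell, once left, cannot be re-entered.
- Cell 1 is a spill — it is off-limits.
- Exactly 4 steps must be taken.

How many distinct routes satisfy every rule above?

Need simple routes of exactly 4 moves from 2 to 12 (Manhattan distance 4, so 0 moves are spent on a detour and 0 undoing it).
Enumerating: 2 5 8 11 12 | 2 5 8 9 12 | 2 5 6 9 12 | 2 3 6 9 12.
That gives 4 routes.

4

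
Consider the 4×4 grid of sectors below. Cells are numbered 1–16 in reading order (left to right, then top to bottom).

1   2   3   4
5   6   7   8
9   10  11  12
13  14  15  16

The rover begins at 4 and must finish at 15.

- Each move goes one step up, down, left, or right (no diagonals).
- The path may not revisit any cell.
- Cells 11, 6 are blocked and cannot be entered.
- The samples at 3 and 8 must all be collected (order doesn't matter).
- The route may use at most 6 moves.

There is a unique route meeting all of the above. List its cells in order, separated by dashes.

The budget equals the shortest possible length, so every move has to be on a shortest route through the required cells.
Route from 4: left 1 to 3, down 1 to 7, right 1 to 8, down 2 to 16, left 1 to 15 — 6 moves in all.
Check: all required cells visited; 6 ≤ 6 moves.

4 - 3 - 7 - 8 - 12 - 16 - 15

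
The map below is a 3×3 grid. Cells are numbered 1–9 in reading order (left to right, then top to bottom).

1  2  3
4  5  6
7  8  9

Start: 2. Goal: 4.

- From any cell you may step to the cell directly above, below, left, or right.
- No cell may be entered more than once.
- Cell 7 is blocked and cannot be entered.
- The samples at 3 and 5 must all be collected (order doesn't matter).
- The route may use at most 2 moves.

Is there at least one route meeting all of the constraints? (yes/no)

no

Even ignoring the no-revisit rule, getting from 2 to 4, taking the cheapest ordering 2 → 3 → 5 → 4 needs at least 1 + 2 + 1 = 4 moves (Manhattan distance per leg), which exceeds the 2-move limit.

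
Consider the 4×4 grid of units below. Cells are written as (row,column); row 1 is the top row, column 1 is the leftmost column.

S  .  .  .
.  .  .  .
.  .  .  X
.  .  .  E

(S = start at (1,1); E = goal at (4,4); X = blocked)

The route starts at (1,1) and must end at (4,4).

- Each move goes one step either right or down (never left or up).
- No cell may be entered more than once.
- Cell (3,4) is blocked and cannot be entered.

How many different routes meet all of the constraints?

10

A right/down-only route from (1,1) to (4,4) makes exactly 3 down-moves and 3 right-moves in some order.
With no other constraints that would be C(6,3) = 20 routes.
Subtract routes through each blocked cell (inclusion–exclusion for overlaps): − through (3,4): 10 → 10.
That gives 10 routes.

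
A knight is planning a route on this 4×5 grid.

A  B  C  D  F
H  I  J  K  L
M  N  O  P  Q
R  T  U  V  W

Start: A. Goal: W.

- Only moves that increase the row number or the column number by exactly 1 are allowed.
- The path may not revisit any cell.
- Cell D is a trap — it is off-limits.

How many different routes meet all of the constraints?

31

A right/down-only route from A to W makes exactly 3 down-moves and 4 right-moves in some order.
With no other constraints that would be C(7,3) = 35 routes.
Subtract routes through each blocked cell (inclusion–exclusion for overlaps): − through D: 4 → 31.
That gives 31 routes.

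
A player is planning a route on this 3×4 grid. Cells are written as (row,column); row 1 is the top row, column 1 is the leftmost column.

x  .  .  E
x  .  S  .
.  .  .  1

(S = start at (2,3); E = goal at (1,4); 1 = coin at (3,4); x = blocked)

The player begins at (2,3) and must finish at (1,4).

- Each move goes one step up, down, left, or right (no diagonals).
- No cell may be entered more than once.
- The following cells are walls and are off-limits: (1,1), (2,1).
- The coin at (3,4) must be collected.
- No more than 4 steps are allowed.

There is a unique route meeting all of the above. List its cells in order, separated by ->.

(2,3) -> (3,3) -> (3,4) -> (2,4) -> (1,4)

The budget equals the shortest possible length, so every move has to be on a shortest route through the required cells.
Route from (2,3): down to (3,3), right to (3,4), 2× up (reaching (1,4)) — 4 moves in all.
Check: all required cells visited; 4 ≤ 4 moves.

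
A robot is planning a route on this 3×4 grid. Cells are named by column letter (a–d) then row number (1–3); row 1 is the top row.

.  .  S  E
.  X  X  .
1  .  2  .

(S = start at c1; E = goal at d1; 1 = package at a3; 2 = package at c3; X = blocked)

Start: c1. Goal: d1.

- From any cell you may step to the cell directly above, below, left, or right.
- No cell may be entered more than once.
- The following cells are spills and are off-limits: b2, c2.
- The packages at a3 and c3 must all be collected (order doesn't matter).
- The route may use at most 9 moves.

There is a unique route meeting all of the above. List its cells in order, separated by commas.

c1, b1, a1, a2, a3, b3, c3, d3, d2, d1

The 9-move cap with required stops at a3, c3 leaves no slack for detours.
Route from c1: 2× left (reaching a1), 2× down (reaching a3), 3× right (reaching d3), 2× up (reaching d1) — 9 moves in all.
Check: all required cells visited; 9 ≤ 9 moves.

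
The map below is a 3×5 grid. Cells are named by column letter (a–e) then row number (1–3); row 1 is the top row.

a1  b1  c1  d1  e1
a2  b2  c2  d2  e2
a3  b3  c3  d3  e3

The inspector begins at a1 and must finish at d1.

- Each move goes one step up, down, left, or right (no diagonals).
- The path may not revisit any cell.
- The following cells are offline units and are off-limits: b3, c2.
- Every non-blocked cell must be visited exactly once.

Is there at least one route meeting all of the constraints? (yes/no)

no

Cell a3 has only one open neighbour but is neither the start nor the goal, so a Hamiltonian route would have to both enter and leave it through the same neighbour — impossible without revisiting.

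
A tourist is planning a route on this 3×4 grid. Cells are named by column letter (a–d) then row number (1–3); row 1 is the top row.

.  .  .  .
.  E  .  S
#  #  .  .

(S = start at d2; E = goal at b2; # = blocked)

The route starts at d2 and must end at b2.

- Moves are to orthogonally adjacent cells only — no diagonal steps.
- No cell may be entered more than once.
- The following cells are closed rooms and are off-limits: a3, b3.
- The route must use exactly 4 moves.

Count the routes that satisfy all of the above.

4

Need simple routes of exactly 4 moves from d2 to b2 (Manhattan distance 2, so 1 moves are spent on a detour and 1 undoing it).
Enumerating: d2 d1 c1 c2 b2 | d2 d1 c1 b1 b2 | d2 d3 c3 c2 b2 | d2 c2 c1 b1 b2.
That gives 4 routes.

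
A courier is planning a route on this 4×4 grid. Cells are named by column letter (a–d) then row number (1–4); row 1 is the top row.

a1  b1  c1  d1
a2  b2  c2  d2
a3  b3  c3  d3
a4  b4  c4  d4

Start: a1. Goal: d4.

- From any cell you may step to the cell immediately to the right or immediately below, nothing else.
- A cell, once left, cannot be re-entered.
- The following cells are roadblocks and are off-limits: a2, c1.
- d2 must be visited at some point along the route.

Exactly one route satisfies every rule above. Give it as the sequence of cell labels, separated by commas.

a1, b1, b2, c2, d2, d3, d4

Moves only go right or down, so the column and row indices never decrease.
Route from a1: right 1 to b1, down 1 to b2, right 2 to d2, down 2 to d4 — 6 moves in all.
Check: all required cells visited.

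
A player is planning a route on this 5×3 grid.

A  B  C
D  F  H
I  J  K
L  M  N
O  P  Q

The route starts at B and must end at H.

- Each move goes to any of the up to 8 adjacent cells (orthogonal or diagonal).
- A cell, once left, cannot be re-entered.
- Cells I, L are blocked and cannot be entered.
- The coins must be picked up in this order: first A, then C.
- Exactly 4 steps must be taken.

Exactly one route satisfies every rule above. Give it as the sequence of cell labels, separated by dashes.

B - A - F - C - H

The waypoints must appear in the order A, C, with no cell reused.
Route from B: left 1 to A, down-right 1 to F, up-right 1 to C, down 1 to H — 4 moves in all.
Check: order respected (A at step 1, C at step 3); 4 moves as required.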